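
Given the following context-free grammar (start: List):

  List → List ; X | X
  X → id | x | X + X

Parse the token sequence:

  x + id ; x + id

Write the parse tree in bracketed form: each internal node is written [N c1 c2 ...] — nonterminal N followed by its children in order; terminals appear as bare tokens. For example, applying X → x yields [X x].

List
List ; X
X ; X
X + X ; X
x + X ; X
x + id ; X
x + id ; X + X
x + id ; x + X
x + id ; x + id

[List [List [X [X x] + [X id]]] ; [X [X x] + [X id]]]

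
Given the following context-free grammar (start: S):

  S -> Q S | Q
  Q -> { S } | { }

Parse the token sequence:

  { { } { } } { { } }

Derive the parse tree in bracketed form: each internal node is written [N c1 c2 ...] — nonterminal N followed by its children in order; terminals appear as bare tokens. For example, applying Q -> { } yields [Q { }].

[S [Q { [S [Q { }] [S [Q { }]]] }] [S [Q { [S [Q { }]] }]]]

S
Q S
{ S } S
{ Q S } S
{ { } S } S
{ { } Q } S
{ { } { } } S
{ { } { } } Q
{ { } { } } { S }
{ { } { } } { Q }
{ { } { } } { { } }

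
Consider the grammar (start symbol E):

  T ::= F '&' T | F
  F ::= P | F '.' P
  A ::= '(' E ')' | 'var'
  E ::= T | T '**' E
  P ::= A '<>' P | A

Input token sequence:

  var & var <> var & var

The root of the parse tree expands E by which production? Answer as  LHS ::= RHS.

E ::= T

[E [T [F [P [A var]]] & [T [F [P [A var] <> [P [A var]]]] & [T [F [P [A var]]]]]]]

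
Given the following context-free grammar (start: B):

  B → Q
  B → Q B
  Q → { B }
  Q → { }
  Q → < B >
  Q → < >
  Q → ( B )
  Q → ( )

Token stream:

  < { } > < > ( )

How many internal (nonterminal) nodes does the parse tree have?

[B [Q < [B [Q { }]] >] [B [Q < >] [B [Q ( )]]]]

8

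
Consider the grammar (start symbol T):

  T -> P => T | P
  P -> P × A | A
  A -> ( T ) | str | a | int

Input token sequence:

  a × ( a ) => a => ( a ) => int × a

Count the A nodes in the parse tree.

[T [P [P [A a]] × [A ( [T [P [A a]]] )]] => [T [P [A a]] => [T [P [A ( [T [P [A a]]] )]] => [T [P [P [A int]] × [A a]]]]]]

8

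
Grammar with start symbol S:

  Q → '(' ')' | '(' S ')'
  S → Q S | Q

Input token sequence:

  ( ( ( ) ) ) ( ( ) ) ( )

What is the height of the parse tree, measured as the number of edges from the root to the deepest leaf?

6

[S [Q ( [S [Q ( [S [Q ( )]] )]] )] [S [Q ( [S [Q ( )]] )] [S [Q ( )]]]]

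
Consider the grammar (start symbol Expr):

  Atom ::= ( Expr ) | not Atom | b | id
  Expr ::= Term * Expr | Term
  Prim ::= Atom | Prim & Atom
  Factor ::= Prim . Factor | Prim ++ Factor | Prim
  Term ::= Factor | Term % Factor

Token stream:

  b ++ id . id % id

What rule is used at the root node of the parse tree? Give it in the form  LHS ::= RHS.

Expr ::= Term

[Expr [Term [Term [Factor [Prim [Atom b]] ++ [Factor [Prim [Atom id]] . [Factor [Prim [Atom id]]]]]] % [Factor [Prim [Atom id]]]]]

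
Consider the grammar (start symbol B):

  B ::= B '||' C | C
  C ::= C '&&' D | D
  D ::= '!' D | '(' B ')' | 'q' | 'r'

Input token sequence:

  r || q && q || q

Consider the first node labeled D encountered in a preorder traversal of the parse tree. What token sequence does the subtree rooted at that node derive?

[B [B [B [C [D r]]] || [C [C [D q]] && [D q]]] || [C [D q]]]

r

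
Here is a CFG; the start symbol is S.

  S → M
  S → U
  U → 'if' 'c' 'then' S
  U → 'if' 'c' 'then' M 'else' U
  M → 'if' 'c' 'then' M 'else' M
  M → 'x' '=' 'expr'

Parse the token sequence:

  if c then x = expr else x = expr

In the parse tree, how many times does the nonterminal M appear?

3

[S [M if c then [M x = expr] else [M x = expr]]]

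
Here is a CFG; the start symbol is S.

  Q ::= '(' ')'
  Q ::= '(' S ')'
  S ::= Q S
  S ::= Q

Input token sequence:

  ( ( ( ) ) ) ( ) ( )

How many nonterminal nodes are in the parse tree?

[S [Q ( [S [Q ( [S [Q ( )]] )]] )] [S [Q ( )] [S [Q ( )]]]]

10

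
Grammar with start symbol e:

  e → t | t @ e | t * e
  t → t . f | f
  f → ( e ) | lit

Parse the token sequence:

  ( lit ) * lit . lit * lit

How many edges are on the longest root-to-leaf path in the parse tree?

6

[e [t [f ( [e [t [f lit]]] )]] * [e [t [t [f lit]] . [f lit]] * [e [t [f lit]]]]]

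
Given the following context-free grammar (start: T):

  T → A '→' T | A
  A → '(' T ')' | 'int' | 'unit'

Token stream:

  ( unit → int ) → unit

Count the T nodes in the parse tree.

[T [A ( [T [A unit] → [T [A int]]] )] → [T [A unit]]]

4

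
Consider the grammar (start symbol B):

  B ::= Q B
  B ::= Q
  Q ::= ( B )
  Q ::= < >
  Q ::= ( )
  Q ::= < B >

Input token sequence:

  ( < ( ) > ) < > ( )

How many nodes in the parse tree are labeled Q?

5

[B [Q ( [B [Q < [B [Q ( )]] >]] )] [B [Q < >] [B [Q ( )]]]]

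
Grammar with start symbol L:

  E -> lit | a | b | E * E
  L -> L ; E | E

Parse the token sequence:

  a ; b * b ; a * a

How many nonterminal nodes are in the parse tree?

10

[L [L [L [E a]] ; [E [E b] * [E b]]] ; [E [E a] * [E a]]]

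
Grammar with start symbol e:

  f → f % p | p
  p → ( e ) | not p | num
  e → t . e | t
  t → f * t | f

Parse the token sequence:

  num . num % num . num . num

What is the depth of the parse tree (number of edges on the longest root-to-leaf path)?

[e [t [f [p num]]] . [e [t [f [f [p num]] % [p num]]] . [e [t [f [p num]]] . [e [t [f [p num]]]]]]]

7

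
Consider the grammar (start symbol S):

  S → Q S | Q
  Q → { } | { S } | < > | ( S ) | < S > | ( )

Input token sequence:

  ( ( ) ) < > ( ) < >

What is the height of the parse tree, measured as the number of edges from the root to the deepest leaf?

5

[S [Q ( [S [Q ( )]] )] [S [Q < >] [S [Q ( )] [S [Q < >]]]]]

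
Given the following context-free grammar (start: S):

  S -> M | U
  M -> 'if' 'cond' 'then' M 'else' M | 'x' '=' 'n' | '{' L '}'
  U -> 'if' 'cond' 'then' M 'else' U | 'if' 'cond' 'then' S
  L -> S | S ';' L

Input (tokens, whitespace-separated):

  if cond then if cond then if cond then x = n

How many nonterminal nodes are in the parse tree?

8

[S [U if cond then [S [U if cond then [S [U if cond then [S [M x = n]]]]]]]]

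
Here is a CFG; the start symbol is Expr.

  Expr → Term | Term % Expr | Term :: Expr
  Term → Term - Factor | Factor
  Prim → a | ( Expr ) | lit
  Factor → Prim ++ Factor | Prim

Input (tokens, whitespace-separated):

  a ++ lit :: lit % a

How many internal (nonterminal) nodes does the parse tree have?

14

[Expr [Term [Factor [Prim a] ++ [Factor [Prim lit]]]] :: [Expr [Term [Factor [Prim lit]]] % [Expr [Term [Factor [Prim a]]]]]]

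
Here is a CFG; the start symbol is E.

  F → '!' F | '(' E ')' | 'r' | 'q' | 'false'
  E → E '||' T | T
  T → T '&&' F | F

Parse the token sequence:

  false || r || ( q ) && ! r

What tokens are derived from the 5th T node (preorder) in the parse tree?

[E [E [E [T [F false]]] || [T [F r]]] || [T [T [F ( [E [T [F q]]] )]] && [F ! [F r]]]]

q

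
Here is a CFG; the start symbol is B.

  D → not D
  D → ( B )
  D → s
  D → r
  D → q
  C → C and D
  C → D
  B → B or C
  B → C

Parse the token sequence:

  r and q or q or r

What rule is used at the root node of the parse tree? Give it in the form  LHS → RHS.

[B [B [B [C [C [D r]] and [D q]]] or [C [D q]]] or [C [D r]]]

B → B or C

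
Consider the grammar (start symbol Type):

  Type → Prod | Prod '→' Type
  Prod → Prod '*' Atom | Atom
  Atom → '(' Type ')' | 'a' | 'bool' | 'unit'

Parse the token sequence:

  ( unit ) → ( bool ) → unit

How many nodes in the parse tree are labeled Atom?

5

[Type [Prod [Atom ( [Type [Prod [Atom unit]]] )]] → [Type [Prod [Atom ( [Type [Prod [Atom bool]]] )]] → [Type [Prod [Atom unit]]]]]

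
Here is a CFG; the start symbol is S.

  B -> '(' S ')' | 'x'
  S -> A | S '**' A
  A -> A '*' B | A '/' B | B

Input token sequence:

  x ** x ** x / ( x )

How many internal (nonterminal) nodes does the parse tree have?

[S [S [S [A [B x]]] ** [A [B x]]] ** [A [A [B x]] / [B ( [S [A [B x]]] )]]]

14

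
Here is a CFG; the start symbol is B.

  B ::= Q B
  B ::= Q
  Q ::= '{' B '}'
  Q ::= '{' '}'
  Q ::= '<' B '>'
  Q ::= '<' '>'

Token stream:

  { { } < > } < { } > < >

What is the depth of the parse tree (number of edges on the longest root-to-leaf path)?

[B [Q { [B [Q { }] [B [Q < >]]] }] [B [Q < [B [Q { }]] >] [B [Q < >]]]]

5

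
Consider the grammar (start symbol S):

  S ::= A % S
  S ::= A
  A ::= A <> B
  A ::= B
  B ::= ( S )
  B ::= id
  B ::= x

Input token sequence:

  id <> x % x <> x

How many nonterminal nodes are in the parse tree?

10

[S [A [A [B id]] <> [B x]] % [S [A [A [B x]] <> [B x]]]]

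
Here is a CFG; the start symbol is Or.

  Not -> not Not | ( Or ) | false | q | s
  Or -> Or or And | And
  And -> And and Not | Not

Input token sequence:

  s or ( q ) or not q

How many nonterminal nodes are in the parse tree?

[Or [Or [Or [And [Not s]]] or [And [Not ( [Or [And [Not q]]] )]]] or [And [Not not [Not q]]]]

13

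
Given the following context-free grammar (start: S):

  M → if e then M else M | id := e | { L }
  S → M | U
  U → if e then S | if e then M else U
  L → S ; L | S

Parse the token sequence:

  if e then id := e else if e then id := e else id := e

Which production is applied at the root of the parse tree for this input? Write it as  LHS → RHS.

[S [M if e then [M id := e] else [M if e then [M id := e] else [M id := e]]]]

S → M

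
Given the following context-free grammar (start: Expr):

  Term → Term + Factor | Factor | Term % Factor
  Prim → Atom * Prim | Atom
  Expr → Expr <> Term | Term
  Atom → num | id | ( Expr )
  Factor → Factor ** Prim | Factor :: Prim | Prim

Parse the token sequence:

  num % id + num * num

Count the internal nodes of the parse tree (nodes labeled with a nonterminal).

[Expr [Term [Term [Term [Factor [Prim [Atom num]]]] % [Factor [Prim [Atom id]]]] + [Factor [Prim [Atom num] * [Prim [Atom num]]]]]]

15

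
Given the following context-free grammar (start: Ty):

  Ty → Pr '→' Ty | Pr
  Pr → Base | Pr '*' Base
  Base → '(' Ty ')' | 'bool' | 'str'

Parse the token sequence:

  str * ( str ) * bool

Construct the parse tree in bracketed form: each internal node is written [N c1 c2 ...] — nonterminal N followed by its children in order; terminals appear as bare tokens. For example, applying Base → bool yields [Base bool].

Ty
Pr
Pr * Base
Pr * Base * Base
Base * Base * Base
str * Base * Base
str * ( Ty ) * Base
str * ( Pr ) * Base
str * ( Base ) * Base
str * ( str ) * Base
str * ( str ) * bool

[Ty [Pr [Pr [Pr [Base str]] * [Base ( [Ty [Pr [Base str]]] )]] * [Base bool]]]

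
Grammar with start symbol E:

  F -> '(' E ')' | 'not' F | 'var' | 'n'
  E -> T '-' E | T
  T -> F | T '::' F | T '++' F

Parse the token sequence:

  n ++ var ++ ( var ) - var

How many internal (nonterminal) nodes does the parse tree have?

[E [T [T [T [F n]] ++ [F var]] ++ [F ( [E [T [F var]]] )]] - [E [T [F var]]]]

13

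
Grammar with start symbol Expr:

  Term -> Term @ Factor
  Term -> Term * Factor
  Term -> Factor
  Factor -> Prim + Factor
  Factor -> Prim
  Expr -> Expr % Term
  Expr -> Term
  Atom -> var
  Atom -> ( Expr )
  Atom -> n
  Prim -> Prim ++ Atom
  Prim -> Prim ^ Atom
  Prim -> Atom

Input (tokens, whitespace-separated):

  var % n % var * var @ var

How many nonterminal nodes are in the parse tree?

23

[Expr [Expr [Expr [Term [Factor [Prim [Atom var]]]]] % [Term [Factor [Prim [Atom n]]]]] % [Term [Term [Term [Factor [Prim [Atom var]]]] * [Factor [Prim [Atom var]]]] @ [Factor [Prim [Atom var]]]]]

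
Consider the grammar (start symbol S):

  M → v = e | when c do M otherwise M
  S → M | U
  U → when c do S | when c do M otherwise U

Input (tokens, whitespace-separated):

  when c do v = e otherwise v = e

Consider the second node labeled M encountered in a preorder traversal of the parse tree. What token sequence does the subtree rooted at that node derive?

[S [M when c do [M v = e] otherwise [M v = e]]]

v = e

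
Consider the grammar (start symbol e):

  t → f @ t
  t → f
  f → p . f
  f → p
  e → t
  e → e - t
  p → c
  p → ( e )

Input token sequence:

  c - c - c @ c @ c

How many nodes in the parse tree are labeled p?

[e [e [e [t [f [p c]]]] - [t [f [p c]]]] - [t [f [p c]] @ [t [f [p c]] @ [t [f [p c]]]]]]

5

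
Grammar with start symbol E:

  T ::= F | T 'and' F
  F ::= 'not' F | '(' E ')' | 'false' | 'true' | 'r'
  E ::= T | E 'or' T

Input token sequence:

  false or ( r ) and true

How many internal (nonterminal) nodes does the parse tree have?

11

[E [E [T [F false]]] or [T [T [F ( [E [T [F r]]] )]] and [F true]]]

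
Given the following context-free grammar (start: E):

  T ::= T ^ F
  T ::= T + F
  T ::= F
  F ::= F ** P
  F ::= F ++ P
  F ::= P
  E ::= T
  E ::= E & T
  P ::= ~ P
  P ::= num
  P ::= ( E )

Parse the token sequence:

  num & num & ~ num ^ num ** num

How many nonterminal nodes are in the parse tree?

[E [E [E [T [F [P num]]]] & [T [F [P num]]]] & [T [T [F [P ~ [P num]]]] ^ [F [F [P num]] ** [P num]]]]

18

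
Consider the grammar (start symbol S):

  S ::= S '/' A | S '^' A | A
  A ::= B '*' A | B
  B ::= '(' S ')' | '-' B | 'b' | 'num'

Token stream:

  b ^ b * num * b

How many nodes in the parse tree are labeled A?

4

[S [S [A [B b]]] ^ [A [B b] * [A [B num] * [A [B b]]]]]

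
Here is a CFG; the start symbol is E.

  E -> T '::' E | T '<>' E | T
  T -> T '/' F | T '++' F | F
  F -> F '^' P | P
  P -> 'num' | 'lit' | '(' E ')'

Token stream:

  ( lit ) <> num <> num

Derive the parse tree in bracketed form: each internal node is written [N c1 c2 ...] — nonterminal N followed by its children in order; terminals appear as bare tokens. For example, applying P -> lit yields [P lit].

E
T <> E
F <> E
P <> E
( E ) <> E
( T ) <> E
( F ) <> E
( P ) <> E
( lit ) <> E
( lit ) <> T <> E
( lit ) <> F <> E
( lit ) <> P <> E
( lit ) <> num <> E
( lit ) <> num <> T
( lit ) <> num <> F
( lit ) <> num <> P
( lit ) <> num <> num

[E [T [F [P ( [E [T [F [P lit]]]] )]]] <> [E [T [F [P num]]] <> [E [T [F [P num]]]]]]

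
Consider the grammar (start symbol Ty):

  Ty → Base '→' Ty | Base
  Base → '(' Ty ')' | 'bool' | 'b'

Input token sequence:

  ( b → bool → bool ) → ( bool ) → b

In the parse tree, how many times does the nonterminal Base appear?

[Ty [Base ( [Ty [Base b] → [Ty [Base bool] → [Ty [Base bool]]]] )] → [Ty [Base ( [Ty [Base bool]] )] → [Ty [Base b]]]]

7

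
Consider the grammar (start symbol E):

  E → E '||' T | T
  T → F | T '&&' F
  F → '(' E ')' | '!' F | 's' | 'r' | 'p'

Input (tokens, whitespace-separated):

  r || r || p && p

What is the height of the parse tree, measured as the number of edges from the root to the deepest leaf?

[E [E [E [T [F r]]] || [T [F r]]] || [T [T [F p]] && [F p]]]

5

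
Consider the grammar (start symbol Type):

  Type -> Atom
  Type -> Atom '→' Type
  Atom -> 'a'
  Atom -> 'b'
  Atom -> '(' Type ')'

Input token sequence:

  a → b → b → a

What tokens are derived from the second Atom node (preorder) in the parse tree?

b

[Type [Atom a] → [Type [Atom b] → [Type [Atom b] → [Type [Atom a]]]]]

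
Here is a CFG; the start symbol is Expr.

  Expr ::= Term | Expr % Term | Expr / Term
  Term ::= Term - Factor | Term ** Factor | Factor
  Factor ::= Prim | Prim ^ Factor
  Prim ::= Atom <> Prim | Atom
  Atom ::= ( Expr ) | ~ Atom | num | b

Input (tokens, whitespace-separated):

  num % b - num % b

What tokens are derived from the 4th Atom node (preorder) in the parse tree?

b

[Expr [Expr [Expr [Term [Factor [Prim [Atom num]]]]] % [Term [Term [Factor [Prim [Atom b]]]] - [Factor [Prim [Atom num]]]]] % [Term [Factor [Prim [Atom b]]]]]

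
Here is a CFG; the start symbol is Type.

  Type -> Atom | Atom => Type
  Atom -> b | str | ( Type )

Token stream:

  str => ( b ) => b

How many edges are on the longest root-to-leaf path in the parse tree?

5

[Type [Atom str] => [Type [Atom ( [Type [Atom b]] )] => [Type [Atom b]]]]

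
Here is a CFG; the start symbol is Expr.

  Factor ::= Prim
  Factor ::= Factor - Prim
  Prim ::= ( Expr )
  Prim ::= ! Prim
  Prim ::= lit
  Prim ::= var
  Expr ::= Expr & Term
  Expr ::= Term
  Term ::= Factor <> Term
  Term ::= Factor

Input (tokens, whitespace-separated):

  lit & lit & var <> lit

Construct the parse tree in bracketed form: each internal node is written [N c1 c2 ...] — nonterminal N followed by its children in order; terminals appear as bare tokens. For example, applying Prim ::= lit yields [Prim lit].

Expr
Expr & Term
Expr & Term & Term
Term & Term & Term
Factor & Term & Term
Prim & Term & Term
lit & Term & Term
lit & Factor & Term
lit & Prim & Term
lit & lit & Term
lit & lit & Factor <> Term
lit & lit & Prim <> Term
lit & lit & var <> Term
lit & lit & var <> Factor
lit & lit & var <> Prim
lit & lit & var <> lit

[Expr [Expr [Expr [Term [Factor [Prim lit]]]] & [Term [Factor [Prim lit]]]] & [Term [Factor [Prim var]] <> [Term [Factor [Prim lit]]]]]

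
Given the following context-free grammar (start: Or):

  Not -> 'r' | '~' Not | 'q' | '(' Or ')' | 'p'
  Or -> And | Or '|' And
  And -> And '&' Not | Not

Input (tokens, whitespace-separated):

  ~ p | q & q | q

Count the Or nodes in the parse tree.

3

[Or [Or [Or [And [Not ~ [Not p]]]] | [And [And [Not q]] & [Not q]]] | [And [Not q]]]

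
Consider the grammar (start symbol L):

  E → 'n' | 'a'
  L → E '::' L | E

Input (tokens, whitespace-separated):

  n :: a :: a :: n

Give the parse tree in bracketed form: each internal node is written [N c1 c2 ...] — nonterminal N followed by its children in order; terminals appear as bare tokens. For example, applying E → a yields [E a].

[L [E n] :: [L [E a] :: [L [E a] :: [L [E n]]]]]

L
E :: L
n :: L
n :: E :: L
n :: a :: L
n :: a :: E :: L
n :: a :: a :: L
n :: a :: a :: E
n :: a :: a :: n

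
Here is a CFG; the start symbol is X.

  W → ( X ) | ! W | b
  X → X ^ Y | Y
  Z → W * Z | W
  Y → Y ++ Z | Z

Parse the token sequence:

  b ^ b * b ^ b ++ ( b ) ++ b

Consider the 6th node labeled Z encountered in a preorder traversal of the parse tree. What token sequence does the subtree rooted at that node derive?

b

[X [X [X [Y [Z [W b]]]] ^ [Y [Z [W b] * [Z [W b]]]]] ^ [Y [Y [Y [Z [W b]]] ++ [Z [W ( [X [Y [Z [W b]]]] )]]] ++ [Z [W b]]]]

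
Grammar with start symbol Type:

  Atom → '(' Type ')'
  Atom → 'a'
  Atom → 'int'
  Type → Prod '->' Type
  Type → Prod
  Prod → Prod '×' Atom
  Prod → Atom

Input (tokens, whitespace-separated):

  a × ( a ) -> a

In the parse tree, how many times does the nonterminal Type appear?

3

[Type [Prod [Prod [Atom a]] × [Atom ( [Type [Prod [Atom a]]] )]] -> [Type [Prod [Atom a]]]]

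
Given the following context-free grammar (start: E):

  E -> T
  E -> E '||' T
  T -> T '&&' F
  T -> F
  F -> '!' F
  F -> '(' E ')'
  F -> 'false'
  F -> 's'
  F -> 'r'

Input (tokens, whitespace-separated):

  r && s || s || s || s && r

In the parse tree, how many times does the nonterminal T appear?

[E [E [E [E [T [T [F r]] && [F s]]] || [T [F s]]] || [T [F s]]] || [T [T [F s]] && [F r]]]

6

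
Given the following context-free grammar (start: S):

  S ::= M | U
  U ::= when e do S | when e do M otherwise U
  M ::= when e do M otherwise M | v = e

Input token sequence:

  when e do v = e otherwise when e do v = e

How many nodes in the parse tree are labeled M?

[S [U when e do [M v = e] otherwise [U when e do [S [M v = e]]]]]

2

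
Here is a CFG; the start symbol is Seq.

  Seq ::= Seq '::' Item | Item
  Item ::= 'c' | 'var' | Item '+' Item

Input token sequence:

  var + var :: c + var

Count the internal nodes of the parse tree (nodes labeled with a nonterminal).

[Seq [Seq [Item [Item var] + [Item var]]] :: [Item [Item c] + [Item var]]]

8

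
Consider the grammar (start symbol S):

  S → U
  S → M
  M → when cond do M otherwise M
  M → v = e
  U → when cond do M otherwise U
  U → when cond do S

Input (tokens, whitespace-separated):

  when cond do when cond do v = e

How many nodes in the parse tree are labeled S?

3

[S [U when cond do [S [U when cond do [S [M v = e]]]]]]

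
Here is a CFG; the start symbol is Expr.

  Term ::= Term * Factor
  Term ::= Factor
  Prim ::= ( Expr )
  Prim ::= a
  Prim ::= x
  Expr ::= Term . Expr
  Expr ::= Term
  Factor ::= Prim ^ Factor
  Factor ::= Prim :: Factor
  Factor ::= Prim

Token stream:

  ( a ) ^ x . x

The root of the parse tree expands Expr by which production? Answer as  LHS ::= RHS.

Expr ::= Term . Expr

[Expr [Term [Factor [Prim ( [Expr [Term [Factor [Prim a]]]] )] ^ [Factor [Prim x]]]] . [Expr [Term [Factor [Prim x]]]]]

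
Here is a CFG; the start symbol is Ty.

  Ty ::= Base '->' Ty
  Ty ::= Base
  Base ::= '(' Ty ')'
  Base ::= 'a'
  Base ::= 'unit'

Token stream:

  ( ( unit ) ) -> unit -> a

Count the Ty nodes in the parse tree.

[Ty [Base ( [Ty [Base ( [Ty [Base unit]] )]] )] -> [Ty [Base unit] -> [Ty [Base a]]]]

5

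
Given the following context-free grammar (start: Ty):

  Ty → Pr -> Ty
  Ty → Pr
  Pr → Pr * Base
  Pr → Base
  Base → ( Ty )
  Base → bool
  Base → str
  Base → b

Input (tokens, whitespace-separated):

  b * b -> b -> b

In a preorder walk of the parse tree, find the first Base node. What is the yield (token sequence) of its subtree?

b

[Ty [Pr [Pr [Base b]] * [Base b]] -> [Ty [Pr [Base b]] -> [Ty [Pr [Base b]]]]]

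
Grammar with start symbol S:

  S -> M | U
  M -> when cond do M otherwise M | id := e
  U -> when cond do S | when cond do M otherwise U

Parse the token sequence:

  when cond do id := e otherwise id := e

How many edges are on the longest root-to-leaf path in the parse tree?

3

[S [M when cond do [M id := e] otherwise [M id := e]]]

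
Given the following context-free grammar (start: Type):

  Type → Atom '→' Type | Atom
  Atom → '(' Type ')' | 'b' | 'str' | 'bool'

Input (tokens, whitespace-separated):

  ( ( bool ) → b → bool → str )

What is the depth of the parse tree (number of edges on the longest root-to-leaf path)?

[Type [Atom ( [Type [Atom ( [Type [Atom bool]] )] → [Type [Atom b] → [Type [Atom bool] → [Type [Atom str]]]]] )]]

7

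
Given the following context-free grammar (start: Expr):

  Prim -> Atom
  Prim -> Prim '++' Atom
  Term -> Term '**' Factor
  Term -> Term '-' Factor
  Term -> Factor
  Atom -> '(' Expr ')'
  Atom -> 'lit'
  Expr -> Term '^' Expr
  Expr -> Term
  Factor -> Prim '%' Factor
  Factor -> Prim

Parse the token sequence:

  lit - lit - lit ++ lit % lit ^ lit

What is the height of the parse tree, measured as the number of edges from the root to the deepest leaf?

7

[Expr [Term [Term [Term [Factor [Prim [Atom lit]]]] - [Factor [Prim [Atom lit]]]] - [Factor [Prim [Prim [Atom lit]] ++ [Atom lit]] % [Factor [Prim [Atom lit]]]]] ^ [Expr [Term [Factor [Prim [Atom lit]]]]]]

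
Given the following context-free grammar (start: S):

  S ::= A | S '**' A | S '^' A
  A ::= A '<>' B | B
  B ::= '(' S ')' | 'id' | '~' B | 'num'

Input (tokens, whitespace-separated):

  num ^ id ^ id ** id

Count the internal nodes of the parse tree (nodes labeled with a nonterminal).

12

[S [S [S [S [A [B num]]] ^ [A [B id]]] ^ [A [B id]]] ** [A [B id]]]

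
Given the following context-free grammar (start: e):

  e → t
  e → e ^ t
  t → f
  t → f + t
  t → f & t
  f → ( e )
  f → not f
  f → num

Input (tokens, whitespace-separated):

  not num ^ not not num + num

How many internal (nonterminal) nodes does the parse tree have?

[e [e [t [f not [f num]]]] ^ [t [f not [f not [f num]]] + [t [f num]]]]

11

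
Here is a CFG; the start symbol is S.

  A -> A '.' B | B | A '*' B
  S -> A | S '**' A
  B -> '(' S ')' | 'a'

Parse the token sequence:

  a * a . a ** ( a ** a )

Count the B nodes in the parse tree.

6

[S [S [A [A [A [B a]] * [B a]] . [B a]]] ** [A [B ( [S [S [A [B a]]] ** [A [B a]]] )]]]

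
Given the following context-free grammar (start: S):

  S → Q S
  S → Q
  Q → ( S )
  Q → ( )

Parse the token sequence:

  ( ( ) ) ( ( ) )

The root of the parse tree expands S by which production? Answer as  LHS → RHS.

[S [Q ( [S [Q ( )]] )] [S [Q ( [S [Q ( )]] )]]]

S → Q S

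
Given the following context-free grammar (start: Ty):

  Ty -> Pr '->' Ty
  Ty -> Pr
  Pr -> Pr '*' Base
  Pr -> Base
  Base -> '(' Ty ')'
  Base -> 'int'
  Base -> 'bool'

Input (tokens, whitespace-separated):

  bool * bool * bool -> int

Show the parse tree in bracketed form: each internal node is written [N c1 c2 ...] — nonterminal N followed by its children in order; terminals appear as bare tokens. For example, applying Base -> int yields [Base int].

[Ty [Pr [Pr [Pr [Base bool]] * [Base bool]] * [Base bool]] -> [Ty [Pr [Base int]]]]

Ty
Pr -> Ty
Pr * Base -> Ty
Pr * Base * Base -> Ty
Base * Base * Base -> Ty
bool * Base * Base -> Ty
bool * bool * Base -> Ty
bool * bool * bool -> Ty
bool * bool * bool -> Pr
bool * bool * bool -> Base
bool * bool * bool -> int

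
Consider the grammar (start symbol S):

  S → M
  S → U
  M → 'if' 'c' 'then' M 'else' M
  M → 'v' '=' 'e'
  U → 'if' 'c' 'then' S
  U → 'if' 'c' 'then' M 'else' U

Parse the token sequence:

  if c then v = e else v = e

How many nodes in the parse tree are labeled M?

[S [M if c then [M v = e] else [M v = e]]]

3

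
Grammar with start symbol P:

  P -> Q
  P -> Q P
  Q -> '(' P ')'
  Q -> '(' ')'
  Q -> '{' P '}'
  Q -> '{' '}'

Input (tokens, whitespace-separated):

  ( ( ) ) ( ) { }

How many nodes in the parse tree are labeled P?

[P [Q ( [P [Q ( )]] )] [P [Q ( )] [P [Q { }]]]]

4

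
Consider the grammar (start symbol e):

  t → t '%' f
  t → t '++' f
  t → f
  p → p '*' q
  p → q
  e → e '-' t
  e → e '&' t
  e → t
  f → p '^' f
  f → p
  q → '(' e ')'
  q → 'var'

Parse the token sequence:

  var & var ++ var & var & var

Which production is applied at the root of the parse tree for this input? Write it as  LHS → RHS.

e → e '&' t

[e [e [e [e [t [f [p [q var]]]]] & [t [t [f [p [q var]]]] ++ [f [p [q var]]]]] & [t [f [p [q var]]]]] & [t [f [p [q var]]]]]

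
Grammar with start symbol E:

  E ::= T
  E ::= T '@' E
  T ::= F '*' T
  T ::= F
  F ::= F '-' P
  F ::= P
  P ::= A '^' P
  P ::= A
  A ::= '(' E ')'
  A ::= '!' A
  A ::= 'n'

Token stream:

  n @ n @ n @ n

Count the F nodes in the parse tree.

[E [T [F [P [A n]]]] @ [E [T [F [P [A n]]]] @ [E [T [F [P [A n]]]] @ [E [T [F [P [A n]]]]]]]]

4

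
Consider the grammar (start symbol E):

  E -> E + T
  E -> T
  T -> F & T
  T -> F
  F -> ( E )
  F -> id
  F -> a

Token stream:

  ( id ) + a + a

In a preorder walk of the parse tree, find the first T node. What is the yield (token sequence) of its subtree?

( id )

[E [E [E [T [F ( [E [T [F id]]] )]]] + [T [F a]]] + [T [F a]]]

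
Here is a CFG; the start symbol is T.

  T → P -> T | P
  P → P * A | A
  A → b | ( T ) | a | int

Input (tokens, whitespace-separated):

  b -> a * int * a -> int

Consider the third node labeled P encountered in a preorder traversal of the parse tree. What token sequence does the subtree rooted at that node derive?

a * int

[T [P [A b]] -> [T [P [P [P [A a]] * [A int]] * [A a]] -> [T [P [A int]]]]]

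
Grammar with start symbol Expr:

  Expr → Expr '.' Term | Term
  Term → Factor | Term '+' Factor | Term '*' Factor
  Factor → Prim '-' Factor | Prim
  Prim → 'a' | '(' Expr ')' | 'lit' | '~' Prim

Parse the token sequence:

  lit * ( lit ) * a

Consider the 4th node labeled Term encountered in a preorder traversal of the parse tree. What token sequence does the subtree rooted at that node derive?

[Expr [Term [Term [Term [Factor [Prim lit]]] * [Factor [Prim ( [Expr [Term [Factor [Prim lit]]]] )]]] * [Factor [Prim a]]]]

lit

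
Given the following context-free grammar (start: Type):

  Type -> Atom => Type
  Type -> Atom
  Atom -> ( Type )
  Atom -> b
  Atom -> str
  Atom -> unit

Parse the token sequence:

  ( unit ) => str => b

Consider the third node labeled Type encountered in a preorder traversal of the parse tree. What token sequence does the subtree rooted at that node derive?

[Type [Atom ( [Type [Atom unit]] )] => [Type [Atom str] => [Type [Atom b]]]]

str => b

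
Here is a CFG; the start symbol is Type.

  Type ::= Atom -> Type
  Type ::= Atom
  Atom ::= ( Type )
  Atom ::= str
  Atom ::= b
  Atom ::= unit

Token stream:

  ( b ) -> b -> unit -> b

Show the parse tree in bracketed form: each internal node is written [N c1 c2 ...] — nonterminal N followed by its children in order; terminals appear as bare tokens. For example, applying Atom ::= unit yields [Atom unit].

[Type [Atom ( [Type [Atom b]] )] -> [Type [Atom b] -> [Type [Atom unit] -> [Type [Atom b]]]]]

Type
Atom -> Type
( Type ) -> Type
( Atom ) -> Type
( b ) -> Type
( b ) -> Atom -> Type
( b ) -> b -> Type
( b ) -> b -> Atom -> Type
( b ) -> b -> unit -> Type
( b ) -> b -> unit -> Atom
( b ) -> b -> unit -> b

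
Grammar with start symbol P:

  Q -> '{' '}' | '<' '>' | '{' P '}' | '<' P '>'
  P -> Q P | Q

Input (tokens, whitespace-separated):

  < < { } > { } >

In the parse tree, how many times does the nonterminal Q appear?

4

[P [Q < [P [Q < [P [Q { }]] >] [P [Q { }]]] >]]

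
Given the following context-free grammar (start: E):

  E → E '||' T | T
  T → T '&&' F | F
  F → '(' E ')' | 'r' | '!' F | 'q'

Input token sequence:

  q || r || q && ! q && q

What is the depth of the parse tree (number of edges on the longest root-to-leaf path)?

[E [E [E [T [F q]]] || [T [F r]]] || [T [T [T [F q]] && [F ! [F q]]] && [F q]]]

5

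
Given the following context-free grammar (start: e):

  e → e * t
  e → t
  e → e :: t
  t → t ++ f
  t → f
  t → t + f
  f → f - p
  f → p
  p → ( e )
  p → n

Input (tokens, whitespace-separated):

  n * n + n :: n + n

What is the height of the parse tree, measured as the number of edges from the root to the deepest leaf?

6

[e [e [e [t [f [p n]]]] * [t [t [f [p n]]] + [f [p n]]]] :: [t [t [f [p n]]] + [f [p n]]]]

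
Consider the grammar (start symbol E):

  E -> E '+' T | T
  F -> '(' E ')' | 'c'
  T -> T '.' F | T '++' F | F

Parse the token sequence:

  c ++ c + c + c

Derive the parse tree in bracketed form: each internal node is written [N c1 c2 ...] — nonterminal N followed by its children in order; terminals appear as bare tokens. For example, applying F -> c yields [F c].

[E [E [E [T [T [F c]] ++ [F c]]] + [T [F c]]] + [T [F c]]]

E
E + T
E + T + T
T + T + T
T ++ F + T + T
F ++ F + T + T
c ++ F + T + T
c ++ c + T + T
c ++ c + F + T
c ++ c + c + T
c ++ c + c + F
c ++ c + c + c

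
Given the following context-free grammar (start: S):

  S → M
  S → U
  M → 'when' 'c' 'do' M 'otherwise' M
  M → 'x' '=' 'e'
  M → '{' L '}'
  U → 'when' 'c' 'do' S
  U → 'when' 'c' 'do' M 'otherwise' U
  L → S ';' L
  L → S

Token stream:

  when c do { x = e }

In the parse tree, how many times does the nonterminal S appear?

3

[S [U when c do [S [M { [L [S [M x = e]]] }]]]]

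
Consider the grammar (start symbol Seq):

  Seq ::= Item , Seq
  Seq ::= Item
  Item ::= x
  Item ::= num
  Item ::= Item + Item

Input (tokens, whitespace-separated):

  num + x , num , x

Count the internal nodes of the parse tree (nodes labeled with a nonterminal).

8

[Seq [Item [Item num] + [Item x]] , [Seq [Item num] , [Seq [Item x]]]]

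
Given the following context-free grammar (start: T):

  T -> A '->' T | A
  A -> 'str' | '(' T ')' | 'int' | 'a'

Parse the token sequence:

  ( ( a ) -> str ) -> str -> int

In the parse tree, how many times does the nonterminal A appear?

6

[T [A ( [T [A ( [T [A a]] )] -> [T [A str]]] )] -> [T [A str] -> [T [A int]]]]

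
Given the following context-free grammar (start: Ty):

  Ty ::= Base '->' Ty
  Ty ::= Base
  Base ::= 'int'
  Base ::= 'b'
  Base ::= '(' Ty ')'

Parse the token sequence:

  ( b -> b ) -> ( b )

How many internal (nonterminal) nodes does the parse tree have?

[Ty [Base ( [Ty [Base b] -> [Ty [Base b]]] )] -> [Ty [Base ( [Ty [Base b]] )]]]

10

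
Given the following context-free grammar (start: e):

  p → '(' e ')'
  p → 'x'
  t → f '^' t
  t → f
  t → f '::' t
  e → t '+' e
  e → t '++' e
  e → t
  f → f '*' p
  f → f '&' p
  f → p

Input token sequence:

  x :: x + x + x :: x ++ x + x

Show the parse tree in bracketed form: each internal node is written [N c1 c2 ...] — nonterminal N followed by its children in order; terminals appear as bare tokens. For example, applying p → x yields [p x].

[e [t [f [p x]] :: [t [f [p x]]]] + [e [t [f [p x]]] + [e [t [f [p x]] :: [t [f [p x]]]] ++ [e [t [f [p x]]] + [e [t [f [p x]]]]]]]]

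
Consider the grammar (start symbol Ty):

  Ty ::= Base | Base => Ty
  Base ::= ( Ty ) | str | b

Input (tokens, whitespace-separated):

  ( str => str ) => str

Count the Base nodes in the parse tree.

4

[Ty [Base ( [Ty [Base str] => [Ty [Base str]]] )] => [Ty [Base str]]]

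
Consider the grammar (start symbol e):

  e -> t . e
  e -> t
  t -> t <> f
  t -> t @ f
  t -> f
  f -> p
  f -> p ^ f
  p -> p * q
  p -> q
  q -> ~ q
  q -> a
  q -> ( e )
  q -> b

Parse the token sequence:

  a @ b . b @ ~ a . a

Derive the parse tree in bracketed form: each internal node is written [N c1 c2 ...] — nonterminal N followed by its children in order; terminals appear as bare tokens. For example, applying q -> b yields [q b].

[e [t [t [f [p [q a]]]] @ [f [p [q b]]]] . [e [t [t [f [p [q b]]]] @ [f [p [q ~ [q a]]]]] . [e [t [f [p [q a]]]]]]]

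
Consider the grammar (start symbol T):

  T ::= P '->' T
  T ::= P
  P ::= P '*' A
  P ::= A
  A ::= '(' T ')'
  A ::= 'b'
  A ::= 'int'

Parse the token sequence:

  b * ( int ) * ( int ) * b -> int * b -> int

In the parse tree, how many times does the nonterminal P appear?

9

[T [P [P [P [P [A b]] * [A ( [T [P [A int]]] )]] * [A ( [T [P [A int]]] )]] * [A b]] -> [T [P [P [A int]] * [A b]] -> [T [P [A int]]]]]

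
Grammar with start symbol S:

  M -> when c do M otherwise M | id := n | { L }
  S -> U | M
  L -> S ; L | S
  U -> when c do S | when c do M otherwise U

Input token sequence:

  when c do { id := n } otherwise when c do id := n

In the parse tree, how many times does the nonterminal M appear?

3

[S [U when c do [M { [L [S [M id := n]]] }] otherwise [U when c do [S [M id := n]]]]]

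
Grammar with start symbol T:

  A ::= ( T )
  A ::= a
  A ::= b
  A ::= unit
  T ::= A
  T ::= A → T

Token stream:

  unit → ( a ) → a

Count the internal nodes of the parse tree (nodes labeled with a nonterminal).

8

[T [A unit] → [T [A ( [T [A a]] )] → [T [A a]]]]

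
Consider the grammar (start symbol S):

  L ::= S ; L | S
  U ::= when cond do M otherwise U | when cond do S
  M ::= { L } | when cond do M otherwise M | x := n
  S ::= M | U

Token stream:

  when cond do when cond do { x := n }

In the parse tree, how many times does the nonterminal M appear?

2

[S [U when cond do [S [U when cond do [S [M { [L [S [M x := n]]] }]]]]]]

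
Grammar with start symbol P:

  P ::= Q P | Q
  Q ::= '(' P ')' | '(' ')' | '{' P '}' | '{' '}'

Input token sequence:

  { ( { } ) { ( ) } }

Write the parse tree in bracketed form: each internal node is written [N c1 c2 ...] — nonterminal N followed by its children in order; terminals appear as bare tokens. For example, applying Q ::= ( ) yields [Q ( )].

[P [Q { [P [Q ( [P [Q { }]] )] [P [Q { [P [Q ( )]] }]]] }]]

P
Q
{ P }
{ Q P }
{ ( P ) P }
{ ( Q ) P }
{ ( { } ) P }
{ ( { } ) Q }
{ ( { } ) { P } }
{ ( { } ) { Q } }
{ ( { } ) { ( ) } }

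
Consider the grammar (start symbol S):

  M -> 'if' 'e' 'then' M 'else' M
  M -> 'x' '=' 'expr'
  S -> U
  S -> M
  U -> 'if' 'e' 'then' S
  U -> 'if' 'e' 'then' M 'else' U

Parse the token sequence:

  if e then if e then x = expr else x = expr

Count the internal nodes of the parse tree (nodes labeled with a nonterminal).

[S [U if e then [S [M if e then [M x = expr] else [M x = expr]]]]]

6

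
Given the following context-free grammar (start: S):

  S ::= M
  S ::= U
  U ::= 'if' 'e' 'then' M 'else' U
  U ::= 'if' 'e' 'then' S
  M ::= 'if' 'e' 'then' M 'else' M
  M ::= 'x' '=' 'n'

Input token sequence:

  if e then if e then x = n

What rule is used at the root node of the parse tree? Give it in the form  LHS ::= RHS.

S ::= U

[S [U if e then [S [U if e then [S [M x = n]]]]]]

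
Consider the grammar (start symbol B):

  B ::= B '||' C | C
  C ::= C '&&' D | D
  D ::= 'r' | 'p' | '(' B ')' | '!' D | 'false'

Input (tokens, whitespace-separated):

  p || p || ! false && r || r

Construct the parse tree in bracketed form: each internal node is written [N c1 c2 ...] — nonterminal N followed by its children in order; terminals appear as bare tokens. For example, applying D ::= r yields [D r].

[B [B [B [B [C [D p]]] || [C [D p]]] || [C [C [D ! [D false]]] && [D r]]] || [C [D r]]]

B
B || C
B || C || C
B || C || C || C
C || C || C || C
D || C || C || C
p || C || C || C
p || D || C || C
p || p || C || C
p || p || C && D || C
p || p || D && D || C
p || p || ! D && D || C
p || p || ! false && D || C
p || p || ! false && r || C
p || p || ! false && r || D
p || p || ! false && r || r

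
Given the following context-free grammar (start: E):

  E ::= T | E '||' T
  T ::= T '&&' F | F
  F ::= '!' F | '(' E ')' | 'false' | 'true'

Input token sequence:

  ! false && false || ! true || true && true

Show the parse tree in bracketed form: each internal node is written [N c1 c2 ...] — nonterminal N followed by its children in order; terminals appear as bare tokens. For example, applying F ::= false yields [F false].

[E [E [E [T [T [F ! [F false]]] && [F false]]] || [T [F ! [F true]]]] || [T [T [F true]] && [F true]]]

E
E || T
E || T || T
T || T || T
T && F || T || T
F && F || T || T
! F && F || T || T
! false && F || T || T
! false && false || T || T
! false && false || F || T
! false && false || ! F || T
! false && false || ! true || T
! false && false || ! true || T && F
! false && false || ! true || F && F
! false && false || ! true || true && F
! false && false || ! true || true && true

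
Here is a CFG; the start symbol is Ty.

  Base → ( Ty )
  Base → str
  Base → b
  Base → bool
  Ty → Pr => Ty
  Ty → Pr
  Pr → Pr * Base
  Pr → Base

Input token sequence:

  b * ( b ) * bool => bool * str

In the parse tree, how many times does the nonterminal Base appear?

6

[Ty [Pr [Pr [Pr [Base b]] * [Base ( [Ty [Pr [Base b]]] )]] * [Base bool]] => [Ty [Pr [Pr [Base bool]] * [Base str]]]]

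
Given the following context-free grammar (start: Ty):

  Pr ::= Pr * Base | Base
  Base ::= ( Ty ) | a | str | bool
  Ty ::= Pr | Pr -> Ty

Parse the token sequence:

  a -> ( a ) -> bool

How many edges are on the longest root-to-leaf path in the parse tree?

[Ty [Pr [Base a]] -> [Ty [Pr [Base ( [Ty [Pr [Base a]]] )]] -> [Ty [Pr [Base bool]]]]]

7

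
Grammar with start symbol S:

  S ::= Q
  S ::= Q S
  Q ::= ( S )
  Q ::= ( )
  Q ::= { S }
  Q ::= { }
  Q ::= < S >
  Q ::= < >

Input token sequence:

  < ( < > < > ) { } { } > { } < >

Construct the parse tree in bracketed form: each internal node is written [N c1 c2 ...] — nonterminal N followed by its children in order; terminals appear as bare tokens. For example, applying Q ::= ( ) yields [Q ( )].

[S [Q < [S [Q ( [S [Q < >] [S [Q < >]]] )] [S [Q { }] [S [Q { }]]]] >] [S [Q { }] [S [Q < >]]]]

S
Q S
< S > S
< Q S > S
< ( S ) S > S
< ( Q S ) S > S
< ( < > S ) S > S
< ( < > Q ) S > S
< ( < > < > ) S > S
< ( < > < > ) Q S > S
< ( < > < > ) { } S > S
< ( < > < > ) { } Q > S
< ( < > < > ) { } { } > S
< ( < > < > ) { } { } > Q S
< ( < > < > ) { } { } > { } S
< ( < > < > ) { } { } > { } Q
< ( < > < > ) { } { } > { } < >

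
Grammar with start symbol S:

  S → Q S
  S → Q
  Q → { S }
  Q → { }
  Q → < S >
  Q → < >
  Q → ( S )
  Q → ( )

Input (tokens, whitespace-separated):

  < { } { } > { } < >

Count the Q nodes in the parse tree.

[S [Q < [S [Q { }] [S [Q { }]]] >] [S [Q { }] [S [Q < >]]]]

5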